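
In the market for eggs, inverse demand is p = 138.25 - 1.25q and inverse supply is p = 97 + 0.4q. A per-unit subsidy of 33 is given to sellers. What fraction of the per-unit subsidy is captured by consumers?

Pre-subsidy: 138.25 - 1.25q = 97 + 0.4q gives q* = 25 and p* = 107.
With the subsidy, sellers receive ps = pb + 33 for each unit, where pb is the price buyers pay.
On the curves, pb = 138.25 - 1.25q and ps = 97 + 0.4q; the wedge ps − pb = 33 gives 97 + 0.4q − (138.25 - 1.25q) = 33, so q' = 45.
Then pb = 138.25 − 1.25·45 = 82 and ps = 97 + 0.4·45 = 115.
Buyers' price falls by p* − pb = 107 − 82 = 25; sellers' price rises by ps − p* = 115 − 107 = 8.
So consumers capture 25/33 = 25/33 of each unit of subsidy.

Consumer share = 25/33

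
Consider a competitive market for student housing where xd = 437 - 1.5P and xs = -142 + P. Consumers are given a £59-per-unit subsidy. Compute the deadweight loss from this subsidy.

Pre-subsidy: 437 - 1.5P = -142 + P gives P* = 231.6, x* = 89.6.
With the rebate, buyers effectively pay Pb = Ps − 59, where Ps is the price sellers receive.
Demand in terms of Ps becomes xd = 437 − 1.5(Ps − 59) = 525.5 - 1.5Ps. Setting this equal to supply: 525.5 - 1.5Ps = -142 + Ps, so Ps = 267.
Buyers pay Pb = 267 − 59 = 208; x' = -142 + 1·267 = 125.
The subsidy expands output by 125 − 89.6 = 35.4 past the efficient level; on those units the gap between marginal cost and willingness to pay runs from 0 up to 59.
DWL = ½ × 59 × 35.4 = 1044.3.

Deadweight loss = £1044.3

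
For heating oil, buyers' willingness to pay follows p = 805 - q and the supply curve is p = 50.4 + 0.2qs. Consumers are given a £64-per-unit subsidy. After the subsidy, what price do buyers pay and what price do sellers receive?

Pre-subsidy: 805 - q = 50.4 + 0.2q gives q* = 3773/6 and p* = 1057/6.
With the rebate, buyers effectively pay pb = ps − 64, where ps is the price sellers receive.
On the curves, pb = 805 - q and ps = 50.4 + 0.2q; the wedge ps − pb = 64 gives 50.4 + 0.2q − (805 - q) = 64, so q' = 4093/6.
Then pb = 805 − 1·(4093/6) = 737/6 and ps = 50.4 + 0.2·(4093/6) = 1121/6.

Buyers pay 737/6; sellers receive 1121/6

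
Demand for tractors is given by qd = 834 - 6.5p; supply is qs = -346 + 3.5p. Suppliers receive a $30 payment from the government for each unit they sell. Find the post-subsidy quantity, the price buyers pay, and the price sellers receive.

Pre-subsidy: 834 - 6.5p = -346 + 3.5p gives p* = 118, q* = 67.
With the subsidy, sellers receive ps = pb + 30 for each unit, where pb is the price buyers pay.
Supply in terms of pb becomes qs = -346 + 3.5(pb + 30) = -241 + 3.5pb. Setting this equal to demand: 834 - 6.5pb = -241 + 3.5pb, so pb = 107.5.
Sellers receive ps = 107.5 + 30 = 137.5; q' = 834 − 6.5·107.5 = 135.25.

q' = 135.25; buyers pay $107.5; sellers receive $137.5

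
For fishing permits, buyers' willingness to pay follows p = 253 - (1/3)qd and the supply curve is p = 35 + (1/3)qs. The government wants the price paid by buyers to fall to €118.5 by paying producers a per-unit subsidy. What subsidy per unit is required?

Required subsidy s = €51 per unit

At a buyer price of 118.5, quantity demanded is 759 − 3·118.5 = 403.5.
Sellers supply 403.5 only when they receive ps = 35 + (1/3)·403.5 = 169.5.
s = ps − pb = 169.5 − 118.5 = 51.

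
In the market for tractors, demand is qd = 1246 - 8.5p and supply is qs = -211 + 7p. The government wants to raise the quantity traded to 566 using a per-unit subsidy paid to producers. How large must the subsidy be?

At q = 566, invert demand for the buyer price: pb = (1246 − 566)/8.5 = 80; invert supply for the seller price: ps = (566 − (-211))/7 = 111.
The subsidy must fill the gap: s = ps − pb = 111 − 80 = 31.

Required subsidy s = 31 per unit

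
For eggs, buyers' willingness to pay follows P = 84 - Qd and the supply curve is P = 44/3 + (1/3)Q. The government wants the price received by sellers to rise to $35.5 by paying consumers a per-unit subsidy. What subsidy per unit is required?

Required subsidy s = $14 per unit

At a seller price of 35.5, quantity supplied is -44 + 3·35.5 = 62.5.
Buyers absorb 62.5 only when they pay Pb = 84 − 1·62.5 = 21.5.
s = Ps − Pb = 35.5 − 21.5 = 14.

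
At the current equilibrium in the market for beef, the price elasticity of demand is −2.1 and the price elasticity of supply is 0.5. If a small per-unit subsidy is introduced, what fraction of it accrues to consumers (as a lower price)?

Consumer share = 5/26

For a small subsidy around the equilibrium, the benefit split depends on the relative slopes, which at a point are proportional to the elasticities.
Buyer share = εs/(εs + |εd|) = 0.5/(0.5 + 2.1) = 5/26; seller share = |εd|/(εs + |εd|) = 21/26.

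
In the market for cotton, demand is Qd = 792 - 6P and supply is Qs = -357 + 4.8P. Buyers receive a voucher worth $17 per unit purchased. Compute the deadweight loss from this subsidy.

Pre-subsidy: 792 - 6P = -357 + 4.8P gives P* = 1915/18, Q* = 461/3.
With the rebate, buyers effectively pay Pb = Ps − 17, where Ps is the price sellers receive.
Demand in terms of Ps becomes Qd = 792 − 6(Ps − 17) = 894 - 6Ps. Setting this equal to supply: 894 - 6Ps = -357 + 4.8Ps, so Ps = 695/6.
Buyers pay Pb = 695/6 − 17 = 593/6; Q' = -357 + 4.8·(695/6) = 199.
The subsidy expands output by 199 − 461/3 = 136/3 past the efficient level; on those units the gap between marginal cost and willingness to pay runs from 0 up to 17.
DWL = ½ × 17 × 136/3 = 1156/3.

Deadweight loss = 1156/3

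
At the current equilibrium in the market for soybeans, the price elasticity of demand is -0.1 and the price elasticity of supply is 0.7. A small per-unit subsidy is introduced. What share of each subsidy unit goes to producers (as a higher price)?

Producer share = 0.125

For a small subsidy around the equilibrium, the benefit split depends on the relative slopes, which at a point are proportional to the elasticities.
Buyer share = εs/(εs + |εd|) = 0.7/(0.7 + 0.1) = 0.875; seller share = |εd|/(εs + |εd|) = 0.125.
So producers capture 0.125 of the subsidy.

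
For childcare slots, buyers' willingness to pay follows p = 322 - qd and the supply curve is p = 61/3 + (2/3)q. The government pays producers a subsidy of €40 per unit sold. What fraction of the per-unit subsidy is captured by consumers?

Pre-subsidy: 322 - q = 61/3 + (2/3)q gives q* = 181 and p* = 141.
With the subsidy, sellers receive ps = pb + 40 for each unit, where pb is the price buyers pay.
On the curves, pb = 322 - q and ps = 61/3 + (2/3)q; the wedge ps − pb = 40 gives 61/3 + (2/3)q − (322 - q) = 40, so q' = 205.
Then pb = 322 − 1·205 = 117 and ps = 61/3 + (2/3)·205 = 157.
Buyers' price falls by p* − pb = 141 − 117 = 24; sellers' price rises by ps − p* = 157 − 141 = 16.
So consumers capture 24/40 = 0.6 of each unit of subsidy.

Consumer share = 0.6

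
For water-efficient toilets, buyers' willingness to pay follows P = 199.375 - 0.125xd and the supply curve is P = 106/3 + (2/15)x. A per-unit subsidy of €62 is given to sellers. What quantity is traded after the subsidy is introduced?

x' = 875

Pre-subsidy: 199.375 - 0.125x = 106/3 + (2/15)x gives x* = 635 and P* = 120.
With the subsidy, sellers receive Ps = Pb + 62 for each unit, where Pb is the price buyers pay.
On the curves, Pb = 199.375 - 0.125x and Ps = 106/3 + (2/15)x; the wedge Ps − Pb = 62 gives 106/3 + (2/15)x − (199.375 - 0.125x) = 62, so x' = 875.
Then Pb = 199.375 − 0.125·875 = 90 and Ps = 106/3 + (2/15)·875 = 152.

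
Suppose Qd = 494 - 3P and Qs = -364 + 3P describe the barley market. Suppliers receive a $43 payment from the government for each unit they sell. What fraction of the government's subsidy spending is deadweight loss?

Pre-subsidy: 494 - 3P = -364 + 3P gives P* = 143, Q* = 65.
With the subsidy, sellers receive Ps = Pb + 43 for each unit, where Pb is the price buyers pay.
Supply in terms of Pb becomes Qs = -364 + 3(Pb + 43) = -235 + 3Pb. Setting this equal to demand: 494 - 3Pb = -235 + 3Pb, so Pb = 121.5.
Sellers receive Ps = 121.5 + 43 = 164.5; Q' = 494 − 3·121.5 = 129.5.
ΔCS = ½(65 + 129.5)(143 − 121.5) = 2090.875; ΔPS = ½(65 + 129.5)(164.5 − 143) = 2090.875.
Government spending = 43 × 129.5 = 5568.5.
DWL = ½ × 43 × (129.5 − 65) = 1386.75; fraction = 1386.75 / 5568.5 = 129/518.

DWL / government spending = 129/518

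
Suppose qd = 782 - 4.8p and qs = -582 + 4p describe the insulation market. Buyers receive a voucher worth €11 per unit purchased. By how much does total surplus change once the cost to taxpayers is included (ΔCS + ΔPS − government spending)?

Pre-subsidy: 782 - 4.8p = -582 + 4p gives p* = 155, q* = 38.
With the rebate, buyers effectively pay pb = ps − 11, where ps is the price sellers receive.
Demand in terms of ps becomes qd = 782 − 4.8(ps − 11) = 834.8 - 4.8ps. Setting this equal to supply: 834.8 - 4.8ps = -582 + 4ps, so ps = 161.
Buyers pay pb = 161 − 11 = 150; q' = -582 + 4·161 = 62.
ΔCS = ½(38 + 62)(155 − 150) = 250; ΔPS = ½(38 + 62)(161 − 155) = 300.
Government spending = 11 × 62 = 682.
Net change = 250 + 300 − 682 = -132. The loss equals the DWL triangle ½·11·24.

Net change in total surplus = -€132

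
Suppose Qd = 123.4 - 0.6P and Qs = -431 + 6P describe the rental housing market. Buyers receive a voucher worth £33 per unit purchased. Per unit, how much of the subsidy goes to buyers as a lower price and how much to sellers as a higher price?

Buyers gain £30 per unit; sellers gain £3 per unit

Pre-subsidy: 123.4 - 0.6P = -431 + 6P gives P* = 84, Q* = 73.
With the rebate, buyers effectively pay Pb = Ps − 33, where Ps is the price sellers receive.
Demand in terms of Ps becomes Qd = 123.4 − 0.6(Ps − 33) = 143.2 - 0.6Ps. Setting this equal to supply: 143.2 - 0.6Ps = -431 + 6Ps, so Ps = 87.
Buyers pay Pb = 87 − 33 = 54; Q' = -431 + 6·87 = 91.
Buyers' price falls by P* − Pb = 84 − 54 = 30; sellers' price rises by Ps − P* = 87 − 84 = 3.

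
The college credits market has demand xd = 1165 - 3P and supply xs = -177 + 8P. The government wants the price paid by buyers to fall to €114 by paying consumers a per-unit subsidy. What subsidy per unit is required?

At a buyer price of 114, quantity demanded is 1165 − 3·114 = 823.
Sellers supply 823 only when they receive Ps with -177 + 8·Ps = 823, i.e. Ps = 125.
s = Ps − Pb = 125 − 114 = 11.

Required subsidy s = €11 per unit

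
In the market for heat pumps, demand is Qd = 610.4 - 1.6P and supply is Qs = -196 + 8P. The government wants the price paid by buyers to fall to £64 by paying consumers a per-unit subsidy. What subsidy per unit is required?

Required subsidy s = £24 per unit

At a buyer price of 64, quantity demanded is 610.4 − 1.6·64 = 508.
Sellers supply 508 only when they receive Ps with -196 + 8·Ps = 508, i.e. Ps = 88.
s = Ps − Pb = 88 − 64 = 24.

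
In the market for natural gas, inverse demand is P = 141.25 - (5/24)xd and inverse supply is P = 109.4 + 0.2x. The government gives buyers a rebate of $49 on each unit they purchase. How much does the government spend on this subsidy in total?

Pre-subsidy: 141.25 - (5/24)x = 109.4 + 0.2x gives x* = 78 and P* = 125.
With the rebate, buyers effectively pay Pb = Ps − 49, where Ps is the price sellers receive.
On the curves, Pb = 141.25 - (5/24)x and Ps = 109.4 + 0.2x; the wedge Ps − Pb = 49 gives 109.4 + 0.2x − (141.25 - (5/24)x) = 49, so x' = 198.
Then Pb = 141.25 − (5/24)·198 = 100 and Ps = 109.4 + 0.2·198 = 149.
Government outlay = subsidy × quantity = 49 × 198 = 9702.

Government cost = $9702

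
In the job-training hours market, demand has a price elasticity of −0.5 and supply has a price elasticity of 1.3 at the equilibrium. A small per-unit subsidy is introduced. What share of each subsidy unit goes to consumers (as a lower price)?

For a small subsidy around the equilibrium, the benefit split depends on the relative slopes, which at a point are proportional to the elasticities.
Buyer share = εs/(εs + |εd|) = 1.3/(1.3 + 0.5) = 13/18; seller share = |εd|/(εs + |εd|) = 5/18.

Consumer share = 13/18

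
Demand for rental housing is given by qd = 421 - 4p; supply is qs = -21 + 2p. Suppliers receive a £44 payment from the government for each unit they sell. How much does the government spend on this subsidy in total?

Pre-subsidy: 421 - 4p = -21 + 2p gives p* = 221/3, q* = 379/3.
With the subsidy, sellers receive ps = pb + 44 for each unit, where pb is the price buyers pay.
Supply in terms of pb becomes qs = -21 + 2(pb + 44) = 67 + 2pb. Setting this equal to demand: 421 - 4pb = 67 + 2pb, so pb = 59.
Sellers receive ps = 59 + 44 = 103; q' = 421 − 4·59 = 185.
Government outlay = subsidy × quantity = 44 × 185 = 8140.

Government cost = £8140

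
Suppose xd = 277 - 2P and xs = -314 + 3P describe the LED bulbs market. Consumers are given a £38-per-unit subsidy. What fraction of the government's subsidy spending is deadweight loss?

DWL / government spending = 114/431

Pre-subsidy: 277 - 2P = -314 + 3P gives P* = 118.2, x* = 40.6.
With the rebate, buyers effectively pay Pb = Ps − 38, where Ps is the price sellers receive.
Demand in terms of Ps becomes xd = 277 − 2(Ps − 38) = 353 - 2Ps. Setting this equal to supply: 353 - 2Ps = -314 + 3Ps, so Ps = 133.4.
Buyers pay Pb = 133.4 − 38 = 95.4; x' = -314 + 3·133.4 = 86.2.
ΔCS = ½(40.6 + 86.2)(118.2 − 95.4) = 1445.52; ΔPS = ½(40.6 + 86.2)(133.4 − 118.2) = 963.68.
Government spending = 38 × 86.2 = 3275.6.
DWL = ½ × 38 × (86.2 − 40.6) = 866.4; fraction = 866.4 / 3275.6 = 114/431.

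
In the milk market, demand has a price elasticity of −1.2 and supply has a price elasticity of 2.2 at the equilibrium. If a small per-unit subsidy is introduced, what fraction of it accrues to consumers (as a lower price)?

For a small subsidy around the equilibrium, the benefit split depends on the relative slopes, which at a point are proportional to the elasticities.
Buyer share = εs/(εs + |εd|) = 2.2/(2.2 + 1.2) = 11/17; seller share = |εd|/(εs + |εd|) = 6/17.

Consumer share = 11/17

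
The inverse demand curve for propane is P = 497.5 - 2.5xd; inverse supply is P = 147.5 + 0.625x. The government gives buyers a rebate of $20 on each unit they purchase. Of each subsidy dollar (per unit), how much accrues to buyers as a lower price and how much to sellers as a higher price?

Buyers gain $16 per unit; sellers gain $4 per unit

Pre-subsidy: 497.5 - 2.5x = 147.5 + 0.625x gives x* = 112 and P* = 217.5.
With the rebate, buyers effectively pay Pb = Ps − 20, where Ps is the price sellers receive.
On the curves, Pb = 497.5 - 2.5x and Ps = 147.5 + 0.625x; the wedge Ps − Pb = 20 gives 147.5 + 0.625x − (497.5 - 2.5x) = 20, so x' = 118.4.
Then Pb = 497.5 − 2.5·118.4 = 201.5 and Ps = 147.5 + 0.625·118.4 = 221.5.
Buyers' price falls by P* − Pb = 217.5 − 201.5 = 16; sellers' price rises by Ps − P* = 221.5 − 217.5 = 4.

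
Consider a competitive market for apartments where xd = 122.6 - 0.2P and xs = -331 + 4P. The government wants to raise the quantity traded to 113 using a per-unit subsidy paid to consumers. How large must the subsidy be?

Required subsidy s = 63 per unit

At x = 113, invert demand for the buyer price: Pb = (122.6 − 113)/0.2 = 48; invert supply for the seller price: Ps = (113 − (-331))/4 = 111.
The subsidy must fill the gap: s = Ps − Pb = 111 − 48 = 63.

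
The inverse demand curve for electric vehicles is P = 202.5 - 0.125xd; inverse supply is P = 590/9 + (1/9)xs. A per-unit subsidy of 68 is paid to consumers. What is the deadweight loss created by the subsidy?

Pre-subsidy: 202.5 - 0.125x = 590/9 + (1/9)x gives x* = 580 and P* = 130.
With the rebate, buyers effectively pay Pb = Ps − 68, where Ps is the price sellers receive.
On the curves, Pb = 202.5 - 0.125x and Ps = 590/9 + (1/9)x; the wedge Ps − Pb = 68 gives 590/9 + (1/9)x − (202.5 - 0.125x) = 68, so x' = 868.
Then Pb = 202.5 − 0.125·868 = 94 and Ps = 590/9 + (1/9)·868 = 162.
The subsidy expands output by 868 − 580 = 288 past the efficient level; on those units the gap between marginal cost and willingness to pay runs from 0 up to 68.
DWL = ½ × 68 × 288 = 9792.

Deadweight loss = 9792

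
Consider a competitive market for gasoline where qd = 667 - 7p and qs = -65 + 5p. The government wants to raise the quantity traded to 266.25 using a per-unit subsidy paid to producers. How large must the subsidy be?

Required subsidy s = 9 per unit

At q = 266.25, invert demand for the buyer price: pb = (667 − 266.25)/7 = 57.25; invert supply for the seller price: ps = (266.25 − (-65))/5 = 66.25.
The subsidy must fill the gap: s = ps − pb = 66.25 − 57.25 = 9.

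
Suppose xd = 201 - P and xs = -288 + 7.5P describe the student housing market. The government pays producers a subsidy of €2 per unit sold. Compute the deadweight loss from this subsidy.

Pre-subsidy: 201 - P = -288 + 7.5P gives P* = 978/17, x* = 2439/17.
With the subsidy, sellers receive Ps = Pb + 2 for each unit, where Pb is the price buyers pay.
Supply in terms of Pb becomes xs = -288 + 7.5(Pb + 2) = -273 + 7.5Pb. Setting this equal to demand: 201 - Pb = -273 + 7.5Pb, so Pb = 948/17.
Sellers receive Ps = 948/17 + 2 = 982/17; x' = 201 − 1·(948/17) = 2469/17.
The subsidy expands output by 2469/17 − 2439/17 = 30/17 past the efficient level; on those units the gap between marginal cost and willingness to pay runs from 0 up to 2.
DWL = ½ × 2 × 30/17 = 30/17.

Deadweight loss = 30/17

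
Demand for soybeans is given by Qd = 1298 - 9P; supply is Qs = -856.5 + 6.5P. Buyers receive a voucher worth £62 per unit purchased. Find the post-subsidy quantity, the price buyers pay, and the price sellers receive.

Pre-subsidy: 1298 - 9P = -856.5 + 6.5P gives P* = 139, Q* = 47.
With the rebate, buyers effectively pay Pb = Ps − 62, where Ps is the price sellers receive.
Demand in terms of Ps becomes Qd = 1298 − 9(Ps − 62) = 1856 - 9Ps. Setting this equal to supply: 1856 - 9Ps = -856.5 + 6.5Ps, so Ps = 175.
Buyers pay Pb = 175 − 62 = 113; Q' = -856.5 + 6.5·175 = 281.

Q' = 281; buyers pay £113; sellers receive £175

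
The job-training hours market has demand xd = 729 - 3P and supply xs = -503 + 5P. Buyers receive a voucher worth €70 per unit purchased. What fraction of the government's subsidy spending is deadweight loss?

Pre-subsidy: 729 - 3P = -503 + 5P gives P* = 154, x* = 267.
With the rebate, buyers effectively pay Pb = Ps − 70, where Ps is the price sellers receive.
Demand in terms of Ps becomes xd = 729 − 3(Ps − 70) = 939 - 3Ps. Setting this equal to supply: 939 - 3Ps = -503 + 5Ps, so Ps = 180.25.
Buyers pay Pb = 180.25 − 70 = 110.25; x' = -503 + 5·180.25 = 398.25.
ΔCS = ½(267 + 398.25)(154 − 110.25) = 14552.34375; ΔPS = ½(267 + 398.25)(180.25 − 154) = 8731.40625.
Government spending = 70 × 398.25 = 27877.5.
DWL = ½ × 70 × (398.25 − 267) = 4593.75; fraction = 4593.75 / 27877.5 = 175/1062.

DWL / government spending = 175/1062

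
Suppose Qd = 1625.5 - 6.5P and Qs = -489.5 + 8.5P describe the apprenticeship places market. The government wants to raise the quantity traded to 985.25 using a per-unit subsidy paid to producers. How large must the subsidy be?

At Q = 985.25, invert demand for the buyer price: Pb = (1625.5 − 985.25)/6.5 = 98.5; invert supply for the seller price: Ps = (985.25 − (-489.5))/8.5 = 173.5.
The subsidy must fill the gap: s = Ps − Pb = 173.5 − 98.5 = 75.

Required subsidy s = 75 per unit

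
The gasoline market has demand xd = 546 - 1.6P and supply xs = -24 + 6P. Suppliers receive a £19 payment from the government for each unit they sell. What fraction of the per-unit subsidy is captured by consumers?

Pre-subsidy: 546 - 1.6P = -24 + 6P gives P* = 75, x* = 426.
With the subsidy, sellers receive Ps = Pb + 19 for each unit, where Pb is the price buyers pay.
Supply in terms of Pb becomes xs = -24 + 6(Pb + 19) = 90 + 6Pb. Setting this equal to demand: 546 - 1.6Pb = 90 + 6Pb, so Pb = 60.
Sellers receive Ps = 60 + 19 = 79; x' = 546 − 1.6·60 = 450.
Buyers' price falls by P* − Pb = 75 − 60 = 15; sellers' price rises by Ps − P* = 79 − 75 = 4.
So consumers capture 15/19 = 15/19 of each unit of subsidy.

Consumer share = 15/19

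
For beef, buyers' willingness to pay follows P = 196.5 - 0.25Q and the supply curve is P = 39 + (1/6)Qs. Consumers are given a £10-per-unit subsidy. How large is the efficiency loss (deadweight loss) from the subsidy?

Deadweight loss = £120

Pre-subsidy: 196.5 - 0.25Q = 39 + (1/6)Q gives Q* = 378 and P* = 102.
With the rebate, buyers effectively pay Pb = Ps − 10, where Ps is the price sellers receive.
On the curves, Pb = 196.5 - 0.25Q and Ps = 39 + (1/6)Q; the wedge Ps − Pb = 10 gives 39 + (1/6)Q − (196.5 - 0.25Q) = 10, so Q' = 402.
Then Pb = 196.5 − 0.25·402 = 96 and Ps = 39 + (1/6)·402 = 106.
The subsidy expands output by 402 − 378 = 24 past the efficient level; on those units the gap between marginal cost and willingness to pay runs from 0 up to 10.
DWL = ½ × 10 × 24 = 120.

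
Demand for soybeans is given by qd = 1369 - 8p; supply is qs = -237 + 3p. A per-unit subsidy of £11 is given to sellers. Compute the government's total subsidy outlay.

Government cost = £2475

Pre-subsidy: 1369 - 8p = -237 + 3p gives p* = 146, q* = 201.
With the subsidy, sellers receive ps = pb + 11 for each unit, where pb is the price buyers pay.
Supply in terms of pb becomes qs = -237 + 3(pb + 11) = -204 + 3pb. Setting this equal to demand: 1369 - 8pb = -204 + 3pb, so pb = 143.
Sellers receive ps = 143 + 11 = 154; q' = 1369 − 8·143 = 225.
Government outlay = subsidy × quantity = 11 × 225 = 2475.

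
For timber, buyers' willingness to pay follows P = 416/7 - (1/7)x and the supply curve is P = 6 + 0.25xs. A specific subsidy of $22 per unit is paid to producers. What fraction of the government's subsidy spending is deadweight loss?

DWL / government spending = 7/48

Pre-subsidy: 416/7 - (1/7)x = 6 + 0.25x gives x* = 136 and P* = 40.
With the subsidy, sellers receive Ps = Pb + 22 for each unit, where Pb is the price buyers pay.
On the curves, Pb = 416/7 - (1/7)x and Ps = 6 + 0.25x; the wedge Ps − Pb = 22 gives 6 + 0.25x − (416/7 - (1/7)x) = 22, so x' = 192.
Then Pb = 416/7 − (1/7)·192 = 32 and Ps = 6 + 0.25·192 = 54.
ΔCS = ½(136 + 192)(40 − 32) = 1312; ΔPS = ½(136 + 192)(54 − 40) = 2296.
Government spending = 22 × 192 = 4224.
DWL = ½ × 22 × (192 − 136) = 616; fraction = 616 / 4224 = 7/48.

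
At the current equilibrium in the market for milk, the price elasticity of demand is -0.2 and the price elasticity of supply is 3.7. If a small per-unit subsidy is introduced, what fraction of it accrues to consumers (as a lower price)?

For a small subsidy around the equilibrium, the benefit split depends on the relative slopes, which at a point are proportional to the elasticities.
Buyer share = εs/(εs + |εd|) = 3.7/(3.7 + 0.2) = 37/39; seller share = |εd|/(εs + |εd|) = 2/39.

Consumer share = 37/39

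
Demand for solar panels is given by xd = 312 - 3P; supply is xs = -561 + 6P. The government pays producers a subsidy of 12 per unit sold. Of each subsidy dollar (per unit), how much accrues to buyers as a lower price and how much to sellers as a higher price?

Buyers gain 8 per unit; sellers gain 4 per unit

Pre-subsidy: 312 - 3P = -561 + 6P gives P* = 97, x* = 21.
With the subsidy, sellers receive Ps = Pb + 12 for each unit, where Pb is the price buyers pay.
Supply in terms of Pb becomes xs = -561 + 6(Pb + 12) = -489 + 6Pb. Setting this equal to demand: 312 - 3Pb = -489 + 6Pb, so Pb = 89.
Sellers receive Ps = 89 + 12 = 101; x' = 312 − 3·89 = 45.
Buyers' price falls by P* − Pb = 97 − 89 = 8; sellers' price rises by Ps − P* = 101 − 97 = 4.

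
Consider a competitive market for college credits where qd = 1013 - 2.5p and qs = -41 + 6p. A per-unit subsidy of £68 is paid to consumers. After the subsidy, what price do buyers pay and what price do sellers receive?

Pre-subsidy: 1013 - 2.5p = -41 + 6p gives p* = 124, q* = 703.
With the rebate, buyers effectively pay pb = ps − 68, where ps is the price sellers receive.
Demand in terms of ps becomes qd = 1013 − 2.5(ps − 68) = 1183 - 2.5ps. Setting this equal to supply: 1183 - 2.5ps = -41 + 6ps, so ps = 144.
Buyers pay pb = 144 − 68 = 76; q' = -41 + 6·144 = 823.

Buyers pay £76; sellers receive £144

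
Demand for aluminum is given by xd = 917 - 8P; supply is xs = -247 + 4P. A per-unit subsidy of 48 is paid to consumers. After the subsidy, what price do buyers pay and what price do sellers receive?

Buyers pay 81; sellers receive 129

Pre-subsidy: 917 - 8P = -247 + 4P gives P* = 97, x* = 141.
With the rebate, buyers effectively pay Pb = Ps − 48, where Ps is the price sellers receive.
Demand in terms of Ps becomes xd = 917 − 8(Ps − 48) = 1301 - 8Ps. Setting this equal to supply: 1301 - 8Ps = -247 + 4Ps, so Ps = 129.
Buyers pay Pb = 129 − 48 = 81; x' = -247 + 4·129 = 269.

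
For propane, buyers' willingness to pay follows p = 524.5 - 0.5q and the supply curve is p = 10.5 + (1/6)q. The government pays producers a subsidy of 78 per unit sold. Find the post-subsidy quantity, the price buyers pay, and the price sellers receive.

Pre-subsidy: 524.5 - 0.5q = 10.5 + (1/6)q gives q* = 771 and p* = 139.
With the subsidy, sellers receive ps = pb + 78 for each unit, where pb is the price buyers pay.
On the curves, pb = 524.5 - 0.5q and ps = 10.5 + (1/6)q; the wedge ps − pb = 78 gives 10.5 + (1/6)q − (524.5 - 0.5q) = 78, so q' = 888.
Then pb = 524.5 − 0.5·888 = 80.5 and ps = 10.5 + (1/6)·888 = 158.5.

q' = 888; buyers pay 80.5; sellers receive 158.5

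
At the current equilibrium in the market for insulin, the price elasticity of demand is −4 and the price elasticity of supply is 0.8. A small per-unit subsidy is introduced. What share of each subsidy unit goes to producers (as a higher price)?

Producer share = 5/6

For a small subsidy around the equilibrium, the benefit split depends on the relative slopes, which at a point are proportional to the elasticities.
Buyer share = εs/(εs + |εd|) = 0.8/(0.8 + 4) = 1/6; seller share = |εd|/(εs + |εd|) = 5/6.
So producers capture 5/6 of the subsidy.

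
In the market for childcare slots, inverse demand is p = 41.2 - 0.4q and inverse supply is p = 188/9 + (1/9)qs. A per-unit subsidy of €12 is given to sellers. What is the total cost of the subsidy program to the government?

Government cost = 17448/23

Pre-subsidy: 41.2 - 0.4q = 188/9 + (1/9)q gives q* = 914/23 and p* = 582/23.
With the subsidy, sellers receive ps = pb + 12 for each unit, where pb is the price buyers pay.
On the curves, pb = 41.2 - 0.4q and ps = 188/9 + (1/9)q; the wedge ps − pb = 12 gives 188/9 + (1/9)q − (41.2 - 0.4q) = 12, so q' = 1454/23.
Then pb = 41.2 − 0.4·(1454/23) = 366/23 and ps = 188/9 + (1/9)·(1454/23) = 642/23.
Government outlay = subsidy × quantity = 12 × 1454/23 = 17448/23.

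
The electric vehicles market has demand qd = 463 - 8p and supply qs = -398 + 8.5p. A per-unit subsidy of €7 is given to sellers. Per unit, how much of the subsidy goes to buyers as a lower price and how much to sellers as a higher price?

Buyers gain 119/33 per unit; sellers gain 112/33 per unit

Pre-subsidy: 463 - 8p = -398 + 8.5p gives p* = 574/11, q* = 501/11.
With the subsidy, sellers receive ps = pb + 7 for each unit, where pb is the price buyers pay.
Supply in terms of pb becomes qs = -398 + 8.5(pb + 7) = -338.5 + 8.5pb. Setting this equal to demand: 463 - 8pb = -338.5 + 8.5pb, so pb = 1603/33.
Sellers receive ps = 1603/33 + 7 = 1834/33; q' = 463 − 8·(1603/33) = 2455/33.
Buyers' price falls by p* − pb = 574/11 − 1603/33 = 119/33; sellers' price rises by ps − p* = 1834/33 − 574/11 = 112/33.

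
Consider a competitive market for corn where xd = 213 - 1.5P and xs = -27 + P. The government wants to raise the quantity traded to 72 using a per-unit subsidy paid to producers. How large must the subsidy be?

At x = 72, invert demand for the buyer price: Pb = (213 − 72)/1.5 = 94; invert supply for the seller price: Ps = (72 − (-27))/1 = 99.
The subsidy must fill the gap: s = Ps − Pb = 99 − 94 = 5.

Required subsidy s = 5 per unit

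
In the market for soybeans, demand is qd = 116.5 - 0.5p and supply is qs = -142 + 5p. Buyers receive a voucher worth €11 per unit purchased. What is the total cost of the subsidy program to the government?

Pre-subsidy: 116.5 - 0.5p = -142 + 5p gives p* = 47, q* = 93.
With the rebate, buyers effectively pay pb = ps − 11, where ps is the price sellers receive.
Demand in terms of ps becomes qd = 116.5 − 0.5(ps − 11) = 122 - 0.5ps. Setting this equal to supply: 122 - 0.5ps = -142 + 5ps, so ps = 48.
Buyers pay pb = 48 − 11 = 37; q' = -142 + 5·48 = 98.
Government outlay = subsidy × quantity = 11 × 98 = 1078.

Government cost = €1078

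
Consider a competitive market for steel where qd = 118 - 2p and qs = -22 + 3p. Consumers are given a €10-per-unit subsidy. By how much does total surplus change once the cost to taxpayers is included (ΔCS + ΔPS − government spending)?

Net change in total surplus = -€60

Pre-subsidy: 118 - 2p = -22 + 3p gives p* = 28, q* = 62.
With the rebate, buyers effectively pay pb = ps − 10, where ps is the price sellers receive.
Demand in terms of ps becomes qd = 118 − 2(ps − 10) = 138 - 2ps. Setting this equal to supply: 138 - 2ps = -22 + 3ps, so ps = 32.
Buyers pay pb = 32 − 10 = 22; q' = -22 + 3·32 = 74.
ΔCS = ½(62 + 74)(28 − 22) = 408; ΔPS = ½(62 + 74)(32 − 28) = 272.
Government spending = 10 × 74 = 740.
Net change = 408 + 272 − 740 = -60. The loss equals the DWL triangle ½·10·12.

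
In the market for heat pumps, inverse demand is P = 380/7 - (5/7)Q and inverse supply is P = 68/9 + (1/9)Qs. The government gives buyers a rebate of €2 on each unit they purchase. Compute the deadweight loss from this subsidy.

Deadweight loss = 63/26

Pre-subsidy: 380/7 - (5/7)Q = 68/9 + (1/9)Q gives Q* = 736/13 and P* = 180/13.
With the rebate, buyers effectively pay Pb = Ps − 2, where Ps is the price sellers receive.
On the curves, Pb = 380/7 - (5/7)Q and Ps = 68/9 + (1/9)Q; the wedge Ps − Pb = 2 gives 68/9 + (1/9)Q − (380/7 - (5/7)Q) = 2, so Q' = 1535/26.
Then Pb = 380/7 − (5/7)·(1535/26) = 315/26 and Ps = 68/9 + (1/9)·(1535/26) = 367/26.
The subsidy expands output by 1535/26 − 736/13 = 63/26 past the efficient level; on those units the gap between marginal cost and willingness to pay runs from 0 up to 2.
DWL = ½ × 2 × 63/26 = 63/26.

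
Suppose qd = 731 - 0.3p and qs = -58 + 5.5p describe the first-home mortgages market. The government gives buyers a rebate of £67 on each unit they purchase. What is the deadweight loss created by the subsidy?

Deadweight loss = 148137/232

Pre-subsidy: 731 - 0.3p = -58 + 5.5p gives p* = 3945/29, q* = 40031/58.
With the rebate, buyers effectively pay pb = ps − 67, where ps is the price sellers receive.
Demand in terms of ps becomes qd = 731 − 0.3(ps − 67) = 751.1 - 0.3ps. Setting this equal to supply: 751.1 - 0.3ps = -58 + 5.5ps, so ps = 139.5.
Buyers pay pb = 139.5 − 67 = 72.5; q' = -58 + 5.5·139.5 = 709.25.
The subsidy expands output by 709.25 − 40031/58 = 2211/116 past the efficient level; on those units the gap between marginal cost and willingness to pay runs from 0 up to 67.
DWL = ½ × 67 × 2211/116 = 148137/232.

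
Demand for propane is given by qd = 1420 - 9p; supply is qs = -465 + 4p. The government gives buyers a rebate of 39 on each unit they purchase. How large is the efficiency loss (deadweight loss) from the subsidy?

Pre-subsidy: 1420 - 9p = -465 + 4p gives p* = 145, q* = 115.
With the rebate, buyers effectively pay pb = ps − 39, where ps is the price sellers receive.
Demand in terms of ps becomes qd = 1420 − 9(ps − 39) = 1771 - 9ps. Setting this equal to supply: 1771 - 9ps = -465 + 4ps, so ps = 172.
Buyers pay pb = 172 − 39 = 133; q' = -465 + 4·172 = 223.
The subsidy expands output by 223 − 115 = 108 past the efficient level; on those units the gap between marginal cost and willingness to pay runs from 0 up to 39.
DWL = ½ × 39 × 108 = 2106.

Deadweight loss = 2106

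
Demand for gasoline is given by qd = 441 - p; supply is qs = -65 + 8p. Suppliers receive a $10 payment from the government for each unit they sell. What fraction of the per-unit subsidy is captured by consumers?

Consumer share = 8/9

Pre-subsidy: 441 - p = -65 + 8p gives p* = 506/9, q* = 3463/9.
With the subsidy, sellers receive ps = pb + 10 for each unit, where pb is the price buyers pay.
Supply in terms of pb becomes qs = -65 + 8(pb + 10) = 15 + 8pb. Setting this equal to demand: 441 - pb = 15 + 8pb, so pb = 142/3.
Sellers receive ps = 142/3 + 10 = 172/3; q' = 441 − 1·(142/3) = 1181/3.
Buyers' price falls by p* − pb = 506/9 − 142/3 = 80/9; sellers' price rises by ps − p* = 172/3 − 506/9 = 10/9.
So consumers capture (80/9)/10 = 8/9 of each unit of subsidy.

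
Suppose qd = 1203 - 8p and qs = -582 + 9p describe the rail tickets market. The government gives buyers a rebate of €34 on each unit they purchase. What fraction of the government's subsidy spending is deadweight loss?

DWL / government spending = 24/169

Pre-subsidy: 1203 - 8p = -582 + 9p gives p* = 105, q* = 363.
With the rebate, buyers effectively pay pb = ps − 34, where ps is the price sellers receive.
Demand in terms of ps becomes qd = 1203 − 8(ps − 34) = 1475 - 8ps. Setting this equal to supply: 1475 - 8ps = -582 + 9ps, so ps = 121.
Buyers pay pb = 121 − 34 = 87; q' = -582 + 9·121 = 507.
ΔCS = ½(363 + 507)(105 − 87) = 7830; ΔPS = ½(363 + 507)(121 − 105) = 6960.
Government spending = 34 × 507 = 17238.
DWL = ½ × 34 × (507 − 363) = 2448; fraction = 2448 / 17238 = 24/169.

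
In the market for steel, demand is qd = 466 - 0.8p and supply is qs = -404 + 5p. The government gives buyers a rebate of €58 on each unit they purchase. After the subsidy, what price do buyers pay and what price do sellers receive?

Buyers pay €100; sellers receive €158

Pre-subsidy: 466 - 0.8p = -404 + 5p gives p* = 150, q* = 346.
With the rebate, buyers effectively pay pb = ps − 58, where ps is the price sellers receive.
Demand in terms of ps becomes qd = 466 − 0.8(ps − 58) = 512.4 - 0.8ps. Setting this equal to supply: 512.4 - 0.8ps = -404 + 5ps, so ps = 158.
Buyers pay pb = 158 − 58 = 100; q' = -404 + 5·158 = 386.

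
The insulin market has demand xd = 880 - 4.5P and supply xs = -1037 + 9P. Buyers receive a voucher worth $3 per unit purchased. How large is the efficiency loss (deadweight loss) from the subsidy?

Deadweight loss = $13.5

Pre-subsidy: 880 - 4.5P = -1037 + 9P gives P* = 142, x* = 241.
With the rebate, buyers effectively pay Pb = Ps − 3, where Ps is the price sellers receive.
Demand in terms of Ps becomes xd = 880 − 4.5(Ps − 3) = 893.5 - 4.5Ps. Setting this equal to supply: 893.5 - 4.5Ps = -1037 + 9Ps, so Ps = 143.
Buyers pay Pb = 143 − 3 = 140; x' = -1037 + 9·143 = 250.
The subsidy expands output by 250 − 241 = 9 past the efficient level; on those units the gap between marginal cost and willingness to pay runs from 0 up to 3.
DWL = ½ × 3 × 9 = 13.5.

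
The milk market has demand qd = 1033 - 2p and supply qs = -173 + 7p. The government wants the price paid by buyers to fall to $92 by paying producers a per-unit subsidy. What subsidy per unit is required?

At a buyer price of 92, quantity demanded is 1033 − 2·92 = 849.
Sellers supply 849 only when they receive ps with -173 + 7·ps = 849, i.e. ps = 146.
s = ps − pb = 146 − 92 = 54.

Required subsidy s = $54 per unit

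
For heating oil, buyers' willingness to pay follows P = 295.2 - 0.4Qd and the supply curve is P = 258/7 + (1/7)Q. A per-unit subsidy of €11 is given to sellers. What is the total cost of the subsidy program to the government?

Government cost = 103697/19

Pre-subsidy: 295.2 - 0.4Q = 258/7 + (1/7)Q gives Q* = 9042/19 and P* = 1992/19.
With the subsidy, sellers receive Ps = Pb + 11 for each unit, where Pb is the price buyers pay.
On the curves, Pb = 295.2 - 0.4Q and Ps = 258/7 + (1/7)Q; the wedge Ps − Pb = 11 gives 258/7 + (1/7)Q − (295.2 - 0.4Q) = 11, so Q' = 9427/19.
Then Pb = 295.2 − 0.4·(9427/19) = 1838/19 and Ps = 258/7 + (1/7)·(9427/19) = 2047/19.
Government outlay = subsidy × quantity = 11 × 9427/19 = 103697/19.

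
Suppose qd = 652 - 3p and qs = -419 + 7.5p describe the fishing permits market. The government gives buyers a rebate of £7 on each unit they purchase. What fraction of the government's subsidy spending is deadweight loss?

DWL / government spending = 15/722

Pre-subsidy: 652 - 3p = -419 + 7.5p gives p* = 102, q* = 346.
With the rebate, buyers effectively pay pb = ps − 7, where ps is the price sellers receive.
Demand in terms of ps becomes qd = 652 − 3(ps − 7) = 673 - 3ps. Setting this equal to supply: 673 - 3ps = -419 + 7.5ps, so ps = 104.
Buyers pay pb = 104 − 7 = 97; q' = -419 + 7.5·104 = 361.
ΔCS = ½(346 + 361)(102 − 97) = 1767.5; ΔPS = ½(346 + 361)(104 − 102) = 707.
Government spending = 7 × 361 = 2527.
DWL = ½ × 7 × (361 − 346) = 52.5; fraction = 52.5 / 2527 = 15/722.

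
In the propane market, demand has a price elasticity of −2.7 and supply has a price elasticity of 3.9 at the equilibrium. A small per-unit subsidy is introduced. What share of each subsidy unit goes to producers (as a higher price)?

For a small subsidy around the equilibrium, the benefit split depends on the relative slopes, which at a point are proportional to the elasticities.
Buyer share = εs/(εs + |εd|) = 3.9/(3.9 + 2.7) = 13/22; seller share = |εd|/(εs + |εd|) = 9/22.
So producers capture 9/22 of the subsidy.

Producer share = 9/22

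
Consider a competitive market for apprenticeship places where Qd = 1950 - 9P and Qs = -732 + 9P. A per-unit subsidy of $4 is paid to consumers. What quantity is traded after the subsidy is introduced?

Pre-subsidy: 1950 - 9P = -732 + 9P gives P* = 149, Q* = 609.
With the rebate, buyers effectively pay Pb = Ps − 4, where Ps is the price sellers receive.
Demand in terms of Ps becomes Qd = 1950 − 9(Ps − 4) = 1986 - 9Ps. Setting this equal to supply: 1986 - 9Ps = -732 + 9Ps, so Ps = 151.
Buyers pay Pb = 151 − 4 = 147; Q' = -732 + 9·151 = 627.

Q' = 627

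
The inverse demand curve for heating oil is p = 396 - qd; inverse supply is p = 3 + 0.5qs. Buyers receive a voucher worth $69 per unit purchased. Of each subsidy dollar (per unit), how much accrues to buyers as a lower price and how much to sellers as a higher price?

Pre-subsidy: 396 - q = 3 + 0.5q gives q* = 262 and p* = 134.
With the rebate, buyers effectively pay pb = ps − 69, where ps is the price sellers receive.
On the curves, pb = 396 - q and ps = 3 + 0.5q; the wedge ps − pb = 69 gives 3 + 0.5q − (396 - q) = 69, so q' = 308.
Then pb = 396 − 1·308 = 88 and ps = 3 + 0.5·308 = 157.
Buyers' price falls by p* − pb = 134 − 88 = 46; sellers' price rises by ps − p* = 157 − 134 = 23.

Buyers gain $46 per unit; sellers gain $23 per unit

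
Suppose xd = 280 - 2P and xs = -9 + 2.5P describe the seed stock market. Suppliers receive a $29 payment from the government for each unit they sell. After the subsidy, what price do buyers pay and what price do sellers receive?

Pre-subsidy: 280 - 2P = -9 + 2.5P gives P* = 578/9, x* = 1364/9.
With the subsidy, sellers receive Ps = Pb + 29 for each unit, where Pb is the price buyers pay.
Supply in terms of Pb becomes xs = -9 + 2.5(Pb + 29) = 63.5 + 2.5Pb. Setting this equal to demand: 280 - 2Pb = 63.5 + 2.5Pb, so Pb = 433/9.
Sellers receive Ps = 433/9 + 29 = 694/9; x' = 280 − 2·(433/9) = 1654/9.

Buyers pay 433/9; sellers receive 694/9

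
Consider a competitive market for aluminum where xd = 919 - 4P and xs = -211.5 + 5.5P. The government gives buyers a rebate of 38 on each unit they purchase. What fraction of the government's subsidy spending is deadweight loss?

DWL / government spending = 44/531

Pre-subsidy: 919 - 4P = -211.5 + 5.5P gives P* = 119, x* = 443.
With the rebate, buyers effectively pay Pb = Ps − 38, where Ps is the price sellers receive.
Demand in terms of Ps becomes xd = 919 − 4(Ps − 38) = 1071 - 4Ps. Setting this equal to supply: 1071 - 4Ps = -211.5 + 5.5Ps, so Ps = 135.
Buyers pay Pb = 135 − 38 = 97; x' = -211.5 + 5.5·135 = 531.
ΔCS = ½(443 + 531)(119 − 97) = 10714; ΔPS = ½(443 + 531)(135 − 119) = 7792.
Government spending = 38 × 531 = 20178.
DWL = ½ × 38 × (531 − 443) = 1672; fraction = 1672 / 20178 = 44/531.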